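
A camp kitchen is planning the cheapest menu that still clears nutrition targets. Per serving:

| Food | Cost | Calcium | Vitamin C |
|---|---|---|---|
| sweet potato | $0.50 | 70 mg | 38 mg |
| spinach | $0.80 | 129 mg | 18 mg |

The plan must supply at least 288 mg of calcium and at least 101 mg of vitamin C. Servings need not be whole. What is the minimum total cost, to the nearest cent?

With two linear requirements the optimum uses one or two foods; enumerate the corners.
sweet potato only: max(288/70, 101/38) = 4.114 servings → $2.06.
spinach only: max(288/129, 101/18) = 5.611 servings → $4.49.
sweet potato + spinach with both tight: 2.154 servings and 1.064 servings → $1.93.
Cheapest feasible corner: $1.93.

$1.93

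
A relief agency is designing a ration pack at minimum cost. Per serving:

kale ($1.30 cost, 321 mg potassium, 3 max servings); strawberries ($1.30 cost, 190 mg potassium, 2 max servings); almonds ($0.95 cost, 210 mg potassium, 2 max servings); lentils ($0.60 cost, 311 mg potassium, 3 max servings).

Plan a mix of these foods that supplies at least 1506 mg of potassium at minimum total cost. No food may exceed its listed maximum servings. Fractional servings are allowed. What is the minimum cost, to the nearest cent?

$4.12

Cost per mg of potassium: lentils $0.0019, kale $0.0040, almonds $0.0045, strawberries $0.0068.
Take 3 servings of lentils: +933.0 mg potassium for $1.80 (total $1.80, still need 573.0 mg).
Take 1.785 servings of kale: +573.0 mg potassium for $2.32 (total $4.12, still need 0.0 mg).
Filling from the cheapest source first is optimal under one linear minimum: $4.12.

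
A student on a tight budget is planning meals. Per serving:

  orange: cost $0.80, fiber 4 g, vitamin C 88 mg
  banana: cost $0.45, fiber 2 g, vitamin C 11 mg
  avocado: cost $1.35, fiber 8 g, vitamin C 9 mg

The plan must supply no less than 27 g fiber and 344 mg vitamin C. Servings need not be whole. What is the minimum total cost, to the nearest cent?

For a min-cost LP with two ≥-constraints, a basic feasible solution has at most two positive variables.
orange only: max(27/4, 344/88) = 6.75 servings → $5.40.
banana only: max(27/2, 344/11) = 31.27 servings → $14.07.
avocado only: max(27/8, 344/9) = 38.22 servings → $51.60.
orange + banana with both tight: 2.962 servings and 7.576 servings → $5.78.
orange + avocado with both tight: 3.756 servings and 1.497 servings → $5.03.
banana + avocado: the both-tight solution has a negative serving — not a feasible corner.
Cheapest feasible corner: $5.03.

$5.03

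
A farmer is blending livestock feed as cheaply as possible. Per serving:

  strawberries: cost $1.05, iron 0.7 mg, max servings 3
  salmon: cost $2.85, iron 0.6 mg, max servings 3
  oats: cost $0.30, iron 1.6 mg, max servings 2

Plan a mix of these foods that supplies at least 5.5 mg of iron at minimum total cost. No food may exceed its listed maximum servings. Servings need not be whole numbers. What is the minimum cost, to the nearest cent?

$4.70

Cost per mg of iron: oats $0.1875, strawberries $1.5000, salmon $4.7500.
Take 2 servings of oats: +3.2 mg iron for $0.60 (total $0.60, still need 2.3 mg).
Take 3 servings of strawberries: +2.1 mg iron for $3.15 (total $3.75, still need 0.2 mg).
Take 0.3333 servings of salmon: +0.2 mg iron for $0.95 (total $4.70, still need 0.0 mg).
Greedy by cheapest-per-mg is optimal for a single linear constraint, so the minimum cost is $4.70.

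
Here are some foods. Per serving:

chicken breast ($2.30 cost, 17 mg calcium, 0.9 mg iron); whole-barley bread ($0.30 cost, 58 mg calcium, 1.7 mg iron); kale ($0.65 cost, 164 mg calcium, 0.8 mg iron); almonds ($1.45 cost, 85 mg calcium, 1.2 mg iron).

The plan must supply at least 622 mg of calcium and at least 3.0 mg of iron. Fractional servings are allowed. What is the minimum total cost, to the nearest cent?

$2.47

This is a tiny linear program; its minimum lies at a vertex of the feasible set. List the vertices and price them.
chicken breast only: max(622/17, 3.0/0.9) = 36.59 servings → $84.15.
whole-barley bread only: max(622/58, 3.0/1.7) = 10.72 servings → $3.22.
kale only: max(622/164, 3.0/0.8) = 3.793 servings → $2.47.
almonds only: max(622/85, 3.0/1.2) = 7.318 servings → $10.61.
chicken breast + whole-barley bread with both targets exact would need a negative amount; discard.
chicken breast + kale: intersection lies outside the first quadrant.
chicken breast + almonds: intersection lies outside the first quadrant.
whole-barley bread + kale: intersection lies outside the first quadrant.
whole-barley bread + almonds: intersection lies outside the first quadrant.
kale + almonds with both targets exact would need a negative amount; discard.
The minimum over all feasible corners is $2.47.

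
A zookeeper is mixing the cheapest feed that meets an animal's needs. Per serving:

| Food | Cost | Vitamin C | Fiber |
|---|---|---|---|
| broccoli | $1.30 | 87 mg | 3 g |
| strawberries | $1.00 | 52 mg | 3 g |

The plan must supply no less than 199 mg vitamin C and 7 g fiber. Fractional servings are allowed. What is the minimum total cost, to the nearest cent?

Compare the cost at each extreme point of the feasible region.
broccoli only: max(199/87, 7/3) = 2.333 servings → $3.03.
strawberries only: max(199/52, 7/3) = 3.827 servings → $3.83.
broccoli + strawberries with both tight: 2.219 servings and 0.1143 servings → $3.00.
Cheapest feasible corner: $3.00.

$3.00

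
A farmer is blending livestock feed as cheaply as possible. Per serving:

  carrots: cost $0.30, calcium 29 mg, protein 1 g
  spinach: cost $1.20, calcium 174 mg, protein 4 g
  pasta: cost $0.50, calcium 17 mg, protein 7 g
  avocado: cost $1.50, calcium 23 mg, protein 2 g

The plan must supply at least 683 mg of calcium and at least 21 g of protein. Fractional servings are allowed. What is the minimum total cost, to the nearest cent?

carrots only: max(683/29, 21/1) = 23.55 servings → $7.07.
spinach only: max(683/174, 21/4) = 5.25 servings → $6.30.
pasta only: max(683/17, 21/7) = 40.18 servings → $20.09.
avocado only: max(683/23, 21/2) = 29.7 servings → $44.54.
carrots + spinach with both tight: 15.9 servings and 1.276 servings → $6.30.
carrots + pasta: the both-tight solution has a negative serving — not a feasible corner.
carrots + avocado: the both-tight solution has a negative serving — not a feasible corner.
spinach + pasta with both tight: 3.847 servings and 0.8017 servings → $5.02.
spinach + avocado with both tight: 3.449 servings and 3.602 servings → $9.54.
pasta + avocado: intersection lies outside the first quadrant.
So the least-cost plan costs $5.02.

$5.02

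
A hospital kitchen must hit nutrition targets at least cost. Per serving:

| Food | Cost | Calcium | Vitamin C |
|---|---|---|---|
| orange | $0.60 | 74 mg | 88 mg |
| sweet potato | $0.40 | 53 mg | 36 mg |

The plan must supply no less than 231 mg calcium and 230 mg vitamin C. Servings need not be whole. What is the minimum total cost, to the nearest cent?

$1.82

An LP optimum is at a vertex; with two nutrient constraints at most two foods are used. Check each candidate.
orange only: max(231/74, 230/88) = 3.122 servings → $1.87.
sweet potato only: max(231/53, 230/36) = 6.389 servings → $2.56.
orange + sweet potato with both tight: 1.937 servings and 1.654 servings → $1.82.
Cheapest feasible corner: $1.82.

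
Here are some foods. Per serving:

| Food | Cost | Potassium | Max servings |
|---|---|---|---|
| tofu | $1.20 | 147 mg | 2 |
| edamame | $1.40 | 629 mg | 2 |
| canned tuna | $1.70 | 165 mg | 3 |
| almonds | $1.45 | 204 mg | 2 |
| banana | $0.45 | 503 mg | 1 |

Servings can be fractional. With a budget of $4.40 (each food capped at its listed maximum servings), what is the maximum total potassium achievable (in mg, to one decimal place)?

Potassium per dollar: banana 1118, edamame 449.3, almonds 140.7, tofu 122.5, canned tuna 97.06.
Take 1 serving of banana: spends $0.45, +503.0 mg potassium (running total 503.0 mg).
Take 2 servings of edamame: spends $2.80, +1258.0 mg potassium (running total 1761.0 mg).
Take 0.7931 servings of almonds: spends $1.15, +161.8 mg potassium (running total 1922.8 mg).
Filling greedily by potassium-per-dollar is optimal for one linear limit, giving 1922.8 mg.

1922.8 mg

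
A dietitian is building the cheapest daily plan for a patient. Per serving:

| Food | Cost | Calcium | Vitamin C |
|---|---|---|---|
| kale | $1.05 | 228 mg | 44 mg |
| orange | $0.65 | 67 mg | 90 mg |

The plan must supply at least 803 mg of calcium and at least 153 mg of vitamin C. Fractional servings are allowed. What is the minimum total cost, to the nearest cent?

An LP optimum is at a vertex; with two nutrient constraints at most two foods are used. Check each candidate.
kale only: max(803/228, 153/44) = 3.522 servings → $3.70.
orange only: max(803/67, 153/90) = 11.99 servings → $7.79.
kale + orange: the both-tight solution has a negative serving — not a feasible corner.
So the least-cost plan costs $3.70.

$3.70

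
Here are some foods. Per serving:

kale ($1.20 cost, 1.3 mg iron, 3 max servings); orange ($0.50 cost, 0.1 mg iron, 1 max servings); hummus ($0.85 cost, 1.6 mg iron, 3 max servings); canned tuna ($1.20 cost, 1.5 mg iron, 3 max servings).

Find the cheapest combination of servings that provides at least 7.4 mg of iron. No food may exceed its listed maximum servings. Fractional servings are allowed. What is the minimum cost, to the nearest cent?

Cost per mg of iron: hummus $0.5312, canned tuna $0.8000, kale $0.9231, orange $5.0000.
Take 3 servings of hummus: +4.8 mg iron for $2.55 (total $2.55, still need 2.6 mg).
Take 1.733 servings of canned tuna: +2.6 mg iron for $2.08 (total $4.63, still need 0.0 mg).
Filling from the cheapest source first is optimal under one linear minimum: $4.63.

$4.63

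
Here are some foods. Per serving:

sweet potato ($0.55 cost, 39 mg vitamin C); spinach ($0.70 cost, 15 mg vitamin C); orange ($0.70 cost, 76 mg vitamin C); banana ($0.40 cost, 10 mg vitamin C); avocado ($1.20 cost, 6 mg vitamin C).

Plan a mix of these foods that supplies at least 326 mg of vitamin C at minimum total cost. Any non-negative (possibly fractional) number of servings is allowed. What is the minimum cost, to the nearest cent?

Cost per mg of vitamin C: orange $0.0092, sweet potato $0.0141, banana $0.0400, spinach $0.0467, avocado $0.2000.
With no serving limits, use only orange: 326 mg / 76 mg = 4.289 servings × $0.70 = $3.00.

$3.00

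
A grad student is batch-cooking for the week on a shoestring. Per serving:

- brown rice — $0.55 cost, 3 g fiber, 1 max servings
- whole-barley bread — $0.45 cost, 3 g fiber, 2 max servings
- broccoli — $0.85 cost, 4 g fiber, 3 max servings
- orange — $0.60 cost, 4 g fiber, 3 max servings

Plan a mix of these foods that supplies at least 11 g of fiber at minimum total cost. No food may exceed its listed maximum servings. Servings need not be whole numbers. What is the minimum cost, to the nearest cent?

$1.65

Cost per g of fiber: whole-barley bread $0.1500, orange $0.1500, brown rice $0.1833, broccoli $0.2125.
Take 2 servings of whole-barley bread: +6.0 g fiber for $0.90 (total $0.90, still need 5.0 g).
Take 1.25 servings of orange: +5.0 g fiber for $0.75 (total $1.65, still need 0.0 g).
Greedy by cheapest-per-g is optimal for a single linear constraint, so the minimum cost is $1.65.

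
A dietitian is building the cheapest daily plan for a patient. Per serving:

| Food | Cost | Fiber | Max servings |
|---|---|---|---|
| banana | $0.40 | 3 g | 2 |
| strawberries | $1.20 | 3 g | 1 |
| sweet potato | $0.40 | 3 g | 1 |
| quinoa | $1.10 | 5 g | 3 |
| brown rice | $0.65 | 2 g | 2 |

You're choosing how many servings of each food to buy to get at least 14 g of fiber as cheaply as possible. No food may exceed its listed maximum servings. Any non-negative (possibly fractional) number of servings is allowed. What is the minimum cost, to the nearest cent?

$2.30

Cost per g of fiber: banana $0.1333, sweet potato $0.1333, quinoa $0.2200, brown rice $0.3250, strawberries $0.4000.
Take 2 servings of banana: +6.0 g fiber for $0.80 (total $0.80, still need 8.0 g).
Take 1 serving of sweet potato: +3.0 g fiber for $0.40 (total $1.20, still need 5.0 g).
Take 1 serving of quinoa: +5.0 g fiber for $1.10 (total $2.30, still need 0.0 g).
Filling from the cheapest source first is optimal under one linear minimum: $2.30.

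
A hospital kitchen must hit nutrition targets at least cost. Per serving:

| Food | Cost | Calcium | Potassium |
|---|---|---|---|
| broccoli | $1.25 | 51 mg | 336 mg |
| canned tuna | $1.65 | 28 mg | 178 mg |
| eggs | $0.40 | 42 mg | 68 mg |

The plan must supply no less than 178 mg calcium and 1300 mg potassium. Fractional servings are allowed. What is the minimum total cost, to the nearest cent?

$4.84

An LP optimum is at a vertex; with two nutrient constraints at most two foods are used. Check each candidate.
broccoli only: max(178/51, 1300/336) = 3.869 servings → $4.84.
canned tuna only: max(178/28, 1300/178) = 7.303 servings → $12.05.
eggs only: max(178/42, 1300/68) = 19.12 servings → $7.65.
broccoli + canned tuna with both targets exact would need a negative amount; discard.
broccoli + eggs: intersection lies outside the first quadrant.
canned tuna + eggs: the both-tight solution has a negative serving — not a feasible corner.
The minimum over all feasible corners is $4.84.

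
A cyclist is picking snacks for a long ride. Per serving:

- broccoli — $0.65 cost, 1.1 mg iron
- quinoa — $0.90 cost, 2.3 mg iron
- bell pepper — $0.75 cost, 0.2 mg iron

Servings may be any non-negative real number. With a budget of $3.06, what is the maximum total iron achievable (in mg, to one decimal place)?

7.8 mg

Iron per dollar: quinoa 2.556, broccoli 1.692, bell pepper 0.2667.
With no serving limits, spend the whole cost allowance on quinoa: $3.06 / $0.90 × 2.3 mg = 7.8 mg.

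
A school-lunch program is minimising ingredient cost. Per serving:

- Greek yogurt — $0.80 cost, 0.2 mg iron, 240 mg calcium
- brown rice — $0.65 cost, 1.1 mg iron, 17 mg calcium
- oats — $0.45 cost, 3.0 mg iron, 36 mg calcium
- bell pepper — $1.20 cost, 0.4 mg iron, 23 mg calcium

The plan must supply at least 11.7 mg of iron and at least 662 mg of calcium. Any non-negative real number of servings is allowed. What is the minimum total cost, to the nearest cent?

An LP optimum is at a vertex; with two nutrient constraints at most two foods are used. Check each candidate.
Greek yogurt only: max(11.7/0.2, 662/240) = 58.5 servings → $46.80.
brown rice only: max(11.7/1.1, 662/17) = 38.94 servings → $25.31.
oats only: max(11.7/3.0, 662/36) = 18.39 servings → $8.28.
bell pepper only: max(11.7/0.4, 662/23) = 29.25 servings → $35.10.
Greek yogurt + brown rice with both tight: 2.031 servings and 10.27 servings → $8.30.
Greek yogurt + oats with both tight: 2.195 servings and 3.754 servings → $3.45.
Greek yogurt + bell pepper: the both-tight solution has a negative serving — not a feasible corner.
brown rice + oats: the both-tight solution has a negative serving — not a feasible corner.
brown rice + bell pepper with both tight: 0.2324 servings and 28.61 servings → $34.48.
oats + bell pepper with both tight: 0.07875 servings and 28.66 servings → $34.43.
So the least-cost plan costs $3.45.

$3.45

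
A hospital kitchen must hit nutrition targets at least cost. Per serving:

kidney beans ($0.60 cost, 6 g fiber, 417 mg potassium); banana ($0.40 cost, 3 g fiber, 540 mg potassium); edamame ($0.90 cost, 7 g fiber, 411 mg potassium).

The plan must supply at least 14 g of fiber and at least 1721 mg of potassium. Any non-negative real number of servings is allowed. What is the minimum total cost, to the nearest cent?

$1.63

At the optimum either one food covers both requirements or two foods hit both targets exactly; no other combination can be cheaper.
kidney beans only: max(14/6, 1721/417) = 4.127 servings → $2.48.
banana only: max(14/3, 1721/540) = 4.667 servings → $1.87.
edamame only: max(14/7, 1721/411) = 4.187 servings → $3.77.
kidney beans + banana with both tight: 1.205 servings and 2.256 servings → $1.63.
kidney beans + edamame: intersection lies outside the first quadrant.
banana + edamame with both tight: 2.471 servings and 0.9411 servings → $1.84.
The minimum over all feasible corners is $1.63.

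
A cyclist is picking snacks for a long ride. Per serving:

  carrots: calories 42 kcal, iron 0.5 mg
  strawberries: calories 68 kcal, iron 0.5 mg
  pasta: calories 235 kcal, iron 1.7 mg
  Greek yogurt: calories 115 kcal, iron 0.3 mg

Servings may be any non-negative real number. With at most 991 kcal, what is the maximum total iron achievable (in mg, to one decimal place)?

Iron per kcal: carrots 0.0119, strawberries 0.007353, pasta 0.007234, Greek yogurt 0.002609.
With no serving limits, spend the whole calories allowance on carrots: 991 kcal / 42 kcal × 0.5 mg = 11.8 mg.

11.8 mg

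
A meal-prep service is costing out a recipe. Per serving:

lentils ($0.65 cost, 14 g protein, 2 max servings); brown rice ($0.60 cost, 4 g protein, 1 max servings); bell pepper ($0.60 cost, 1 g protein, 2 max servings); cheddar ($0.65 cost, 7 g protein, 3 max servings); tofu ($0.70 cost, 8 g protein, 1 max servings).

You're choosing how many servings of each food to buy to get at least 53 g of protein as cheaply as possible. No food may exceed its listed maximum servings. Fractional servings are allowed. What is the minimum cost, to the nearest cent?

Cost per g of protein: lentils $0.0464, tofu $0.0875, cheddar $0.0929, brown rice $0.1500, bell pepper $0.6000.
Take 2 servings of lentils: +28.0 g protein for $1.30 (total $1.30, still need 25.0 g).
Take 1 serving of tofu: +8.0 g protein for $0.70 (total $2.00, still need 17.0 g).
Take 2.429 servings of cheddar: +17.0 g protein for $1.58 (total $3.58, still need 0.0 g).
Filling from the cheapest source first is optimal under one linear minimum: $3.58.

$3.58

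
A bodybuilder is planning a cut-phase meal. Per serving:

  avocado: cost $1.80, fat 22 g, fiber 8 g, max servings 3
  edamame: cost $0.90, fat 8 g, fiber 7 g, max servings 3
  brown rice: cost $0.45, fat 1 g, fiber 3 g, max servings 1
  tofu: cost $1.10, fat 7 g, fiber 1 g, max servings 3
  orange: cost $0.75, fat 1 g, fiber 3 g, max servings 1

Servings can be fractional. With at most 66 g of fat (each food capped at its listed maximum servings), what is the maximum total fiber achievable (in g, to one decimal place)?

41.5 g

Fiber per g fat: brown rice 3, orange 3, edamame 0.875, avocado 0.3636, tofu 0.1429.
Take 1 serving of brown rice: uses 1 g fat, +3.0 g fiber (running total 3.0 g).
Take 1 serving of orange: uses 1 g fat, +3.0 g fiber (running total 6.0 g).
Take 3 servings of edamame: uses 24 g fat, +21.0 g fiber (running total 27.0 g).
Take 1.818 servings of avocado: uses 40 g fat, +14.5 g fiber (running total 41.5 g).
Greedy by best ratio exhausts the fat allowance optimally: 41.5 g.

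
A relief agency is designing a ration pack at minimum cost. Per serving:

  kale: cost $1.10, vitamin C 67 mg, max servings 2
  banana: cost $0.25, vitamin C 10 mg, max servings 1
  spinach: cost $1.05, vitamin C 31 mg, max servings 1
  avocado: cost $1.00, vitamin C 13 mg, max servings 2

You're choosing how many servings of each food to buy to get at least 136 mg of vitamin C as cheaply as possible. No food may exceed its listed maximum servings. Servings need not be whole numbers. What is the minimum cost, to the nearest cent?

$2.25

Cost per mg of vitamin C: kale $0.0164, banana $0.0250, spinach $0.0339, avocado $0.0769.
Take 2 servings of kale: +134.0 mg vitamin C for $2.20 (total $2.20, still need 2.0 mg).
Take 0.2 servings of banana: +2.0 mg vitamin C for $0.05 (total $2.25, still need 0.0 mg).
Greedy by cheapest-per-mg is optimal for a single linear constraint, so the minimum cost is $2.25.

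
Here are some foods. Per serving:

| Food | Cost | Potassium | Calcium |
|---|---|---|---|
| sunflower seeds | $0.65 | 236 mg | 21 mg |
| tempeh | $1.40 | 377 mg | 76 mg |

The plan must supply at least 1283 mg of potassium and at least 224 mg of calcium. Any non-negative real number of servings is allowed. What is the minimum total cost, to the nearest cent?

Minimising a linear cost over {potassium ≥ 1283, calcium ≥ 224, servings ≥ 0} — the optimum is at a vertex, using one or two foods.
sunflower seeds only: max(1283/236, 224/21) = 10.67 servings → $6.93.
tempeh only: max(1283/377, 224/76) = 3.403 servings → $4.76.
sunflower seeds + tempeh with both tight: 1.304 servings and 2.587 servings → $4.47.
Cheapest feasible corner: $4.47.

$4.47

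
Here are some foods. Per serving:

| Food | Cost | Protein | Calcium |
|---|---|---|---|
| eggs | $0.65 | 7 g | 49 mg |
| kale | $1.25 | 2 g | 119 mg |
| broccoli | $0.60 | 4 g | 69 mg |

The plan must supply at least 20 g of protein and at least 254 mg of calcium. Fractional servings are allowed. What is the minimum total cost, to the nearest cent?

$2.49

For a min-cost LP with two ≥-constraints, a basic feasible solution has at most two positive variables.
eggs only: max(20/7, 254/49) = 5.184 servings → $3.37.
kale only: max(20/2, 254/119) = 10 servings → $12.50.
broccoli only: max(20/4, 254/69) = 5 servings → $3.00.
eggs + kale with both tight: 2.547 servings and 1.086 servings → $3.01.
eggs + broccoli with both tight: 1.268 servings and 2.78 servings → $2.49.
kale + broccoli: the both-tight solution has a negative serving — not a feasible corner.
So the least-cost plan costs $2.49.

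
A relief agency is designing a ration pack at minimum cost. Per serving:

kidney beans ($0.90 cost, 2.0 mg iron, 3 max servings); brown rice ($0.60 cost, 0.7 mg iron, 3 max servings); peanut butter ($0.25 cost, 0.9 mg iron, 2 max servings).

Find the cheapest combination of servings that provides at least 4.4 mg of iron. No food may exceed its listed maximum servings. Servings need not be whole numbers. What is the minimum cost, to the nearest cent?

Cost per mg of iron: peanut butter $0.2778, kidney beans $0.4500, brown rice $0.8571.
Take 2 servings of peanut butter: +1.8 mg iron for $0.50 (total $0.50, still need 2.6 mg).
Take 1.3 servings of kidney beans: +2.6 mg iron for $1.17 (total $1.67, still need 0.0 mg).
Filling from the cheapest source first is optimal under one linear minimum: $1.67.

$1.67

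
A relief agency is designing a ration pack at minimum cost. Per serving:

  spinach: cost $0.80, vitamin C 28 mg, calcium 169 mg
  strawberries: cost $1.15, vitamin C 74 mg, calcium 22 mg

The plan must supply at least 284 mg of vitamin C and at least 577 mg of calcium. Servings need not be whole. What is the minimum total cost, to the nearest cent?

$5.53

Minimising a linear cost over {vitamin C ≥ 284, calcium ≥ 577, servings ≥ 0} — the optimum is at a vertex, using one or two foods.
spinach only: max(284/28, 577/169) = 10.14 servings → $8.11.
strawberries only: max(284/74, 577/22) = 26.23 servings → $30.16.
spinach + strawberries with both tight: 3.066 servings and 2.678 servings → $5.53.
The minimum over all feasible corners is $5.53.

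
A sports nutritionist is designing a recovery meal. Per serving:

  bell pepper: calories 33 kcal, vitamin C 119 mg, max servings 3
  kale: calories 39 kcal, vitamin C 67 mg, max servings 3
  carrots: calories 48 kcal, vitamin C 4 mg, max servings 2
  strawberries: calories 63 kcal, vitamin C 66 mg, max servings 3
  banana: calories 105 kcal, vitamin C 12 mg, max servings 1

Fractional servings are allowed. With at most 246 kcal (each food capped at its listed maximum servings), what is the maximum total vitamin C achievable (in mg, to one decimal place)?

589.4 mg

Vitamin C per kcal: bell pepper 3.606, kale 1.718, strawberries 1.048, banana 0.1143, carrots 0.08333.
Take 3 servings of bell pepper: uses 99 kcal, +357.0 mg vitamin C (running total 357.0 mg).
Take 3 servings of kale: uses 117 kcal, +201.0 mg vitamin C (running total 558.0 mg).
Take 0.4762 servings of strawberries: uses 30 kcal, +31.4 mg vitamin C (running total 589.4 mg).
Greedy by best ratio exhausts the calories allowance optimally: 589.4 mg.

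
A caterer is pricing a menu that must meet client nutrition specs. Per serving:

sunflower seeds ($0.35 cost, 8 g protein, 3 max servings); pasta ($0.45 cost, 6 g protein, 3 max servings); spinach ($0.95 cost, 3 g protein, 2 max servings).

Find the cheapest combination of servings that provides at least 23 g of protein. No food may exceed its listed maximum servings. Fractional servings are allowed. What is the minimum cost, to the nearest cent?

$1.01

Cost per g of protein: sunflower seeds $0.0437, pasta $0.0750, spinach $0.3167.
Take 2.875 servings of sunflower seeds: +23.0 g protein for $1.01 (total $1.01, still need 0.0 g).
Greedy by cheapest-per-g is optimal for a single linear constraint, so the minimum cost is $1.01.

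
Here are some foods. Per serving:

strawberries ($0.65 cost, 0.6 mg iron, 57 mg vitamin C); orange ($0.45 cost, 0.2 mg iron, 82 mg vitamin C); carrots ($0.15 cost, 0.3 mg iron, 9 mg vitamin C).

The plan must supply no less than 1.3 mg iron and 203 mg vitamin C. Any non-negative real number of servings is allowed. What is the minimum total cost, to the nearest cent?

Compare the cost at each extreme point of the feasible region.
strawberries only: max(1.3/0.6, 203/57) = 3.561 servings → $2.31.
orange only: max(1.3/0.2, 203/82) = 6.5 servings → $2.92.
carrots only: max(1.3/0.3, 203/9) = 22.56 servings → $3.38.
strawberries + orange with both tight: 1.746 servings and 1.262 servings → $1.70.
strawberries + carrots with both targets exact would need a negative amount; discard.
orange + carrots with both tight: 2.158 servings and 2.895 servings → $1.41.
Cheapest feasible corner: $1.41.

$1.41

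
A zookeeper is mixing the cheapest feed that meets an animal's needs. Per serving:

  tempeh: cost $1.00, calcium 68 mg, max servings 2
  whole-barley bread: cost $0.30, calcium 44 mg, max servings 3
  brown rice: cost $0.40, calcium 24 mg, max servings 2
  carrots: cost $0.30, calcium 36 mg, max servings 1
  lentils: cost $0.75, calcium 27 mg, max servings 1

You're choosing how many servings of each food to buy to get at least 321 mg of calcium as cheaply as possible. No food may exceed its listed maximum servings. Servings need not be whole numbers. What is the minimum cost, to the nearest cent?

Cost per mg of calcium: whole-barley bread $0.0068, carrots $0.0083, tempeh $0.0147, brown rice $0.0167, lentils $0.0278.
Take 3 servings of whole-barley bread: +132.0 mg calcium for $0.90 (total $0.90, still need 189.0 mg).
Take 1 serving of carrots: +36.0 mg calcium for $0.30 (total $1.20, still need 153.0 mg).
Take 2 servings of tempeh: +136.0 mg calcium for $2.00 (total $3.20, still need 17.0 mg).
Take 0.7083 servings of brown rice: +17.0 mg calcium for $0.28 (total $3.48, still need 0.0 mg).
Greedy by cheapest-per-mg is optimal for a single linear constraint, so the minimum cost is $3.48.

$3.48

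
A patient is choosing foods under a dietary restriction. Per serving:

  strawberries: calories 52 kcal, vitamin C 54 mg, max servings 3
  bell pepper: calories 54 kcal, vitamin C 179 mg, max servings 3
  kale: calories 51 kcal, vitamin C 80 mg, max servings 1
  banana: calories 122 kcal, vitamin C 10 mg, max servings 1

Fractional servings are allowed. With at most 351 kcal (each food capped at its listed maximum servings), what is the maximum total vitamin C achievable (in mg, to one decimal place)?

Vitamin C per kcal: bell pepper 3.315, kale 1.569, strawberries 1.038, banana 0.08197.
Take 3 servings of bell pepper: uses 162 kcal, +537.0 mg vitamin C (running total 537.0 mg).
Take 1 serving of kale: uses 51 kcal, +80.0 mg vitamin C (running total 617.0 mg).
Take 2.654 servings of strawberries: uses 138 kcal, +143.3 mg vitamin C (running total 760.3 mg).
Filling greedily by vitamin C-per-kcal is optimal for one linear limit, giving 760.3 mg.

760.3 mg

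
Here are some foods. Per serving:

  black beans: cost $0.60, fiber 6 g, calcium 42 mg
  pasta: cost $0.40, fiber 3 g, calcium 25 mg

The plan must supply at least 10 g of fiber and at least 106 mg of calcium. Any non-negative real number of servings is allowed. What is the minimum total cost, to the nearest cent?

$1.51

black beans only: max(10/6, 106/42) = 2.524 servings → $1.51.
pasta only: max(10/3, 106/25) = 4.24 servings → $1.70.
black beans + pasta with both targets exact would need a negative amount; discard.
Cheapest feasible corner: $1.51.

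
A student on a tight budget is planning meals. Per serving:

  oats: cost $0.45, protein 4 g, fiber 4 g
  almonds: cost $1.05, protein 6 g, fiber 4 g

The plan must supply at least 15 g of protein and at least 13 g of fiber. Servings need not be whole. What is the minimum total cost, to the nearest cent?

$1.69

oats only: max(15/4, 13/4) = 3.75 servings → $1.69.
almonds only: max(15/6, 13/4) = 3.25 servings → $3.41.
oats + almonds with both tight: 2.25 servings and 1 serving → $2.06.
The minimum over all feasible corners is $1.69.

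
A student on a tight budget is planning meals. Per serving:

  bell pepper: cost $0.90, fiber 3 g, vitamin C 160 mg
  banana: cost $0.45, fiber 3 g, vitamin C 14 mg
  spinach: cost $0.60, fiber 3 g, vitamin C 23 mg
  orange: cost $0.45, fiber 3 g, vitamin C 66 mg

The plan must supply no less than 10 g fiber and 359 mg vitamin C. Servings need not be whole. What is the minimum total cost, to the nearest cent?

An LP optimum is at a vertex; with two nutrient constraints at most two foods are used. Check each candidate.
bell pepper only: max(10/3, 359/160) = 3.333 servings → $3.00.
banana only: max(10/3, 359/14) = 25.64 servings → $11.54.
spinach only: max(10/3, 359/23) = 15.61 servings → $9.37.
orange only: max(10/3, 359/66) = 5.439 servings → $2.45.
bell pepper + banana with both tight: 2.139 servings and 1.194 servings → $2.46.
bell pepper + spinach with both tight: 2.061 servings and 1.273 servings → $2.62.
bell pepper + orange with both tight: 1.479 servings and 1.855 servings → $2.17.
banana + spinach with both targets exact would need a negative amount; discard.
banana + orange: the both-tight solution has a negative serving — not a feasible corner.
spinach + orange: the both-tight solution has a negative serving — not a feasible corner.
So the least-cost plan costs $2.17.

$2.17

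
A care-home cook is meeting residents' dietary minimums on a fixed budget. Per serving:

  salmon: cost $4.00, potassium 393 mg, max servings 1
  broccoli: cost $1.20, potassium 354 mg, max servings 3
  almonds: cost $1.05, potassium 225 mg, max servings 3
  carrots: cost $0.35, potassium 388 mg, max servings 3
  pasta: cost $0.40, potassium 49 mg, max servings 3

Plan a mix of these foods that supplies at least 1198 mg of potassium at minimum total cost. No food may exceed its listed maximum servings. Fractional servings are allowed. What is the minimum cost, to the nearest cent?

$1.17

Cost per mg of potassium: carrots $0.0009, broccoli $0.0034, almonds $0.0047, pasta $0.0082, salmon $0.0102.
Take 3 servings of carrots: +1164.0 mg potassium for $1.05 (total $1.05, still need 34.0 mg).
Take 0.09605 servings of broccoli: +34.0 mg potassium for $0.12 (total $1.17, still need 0.0 mg).
Greedy by cheapest-per-mg is optimal for a single linear constraint, so the minimum cost is $1.17.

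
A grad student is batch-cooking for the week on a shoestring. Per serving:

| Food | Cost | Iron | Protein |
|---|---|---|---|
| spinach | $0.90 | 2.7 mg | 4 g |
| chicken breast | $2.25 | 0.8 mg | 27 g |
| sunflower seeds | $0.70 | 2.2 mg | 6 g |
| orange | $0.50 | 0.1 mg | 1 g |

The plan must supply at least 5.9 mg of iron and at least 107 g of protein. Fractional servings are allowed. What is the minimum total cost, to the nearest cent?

The cheapest plan sits at a corner of the feasible region — with two constraints it uses at most two foods.
spinach only: max(5.9/2.7, 107/4) = 26.75 servings → $24.07.
chicken breast only: max(5.9/0.8, 107/27) = 7.375 servings → $16.59.
sunflower seeds only: max(5.9/2.2, 107/6) = 17.83 servings → $12.48.
orange only: max(5.9/0.1, 107/1) = 107 servings → $53.50.
spinach + chicken breast with both tight: 1.057 servings and 3.806 servings → $9.52.
spinach + sunflower seeds with both targets exact would need a negative amount; discard.
spinach + orange with both targets exact would need a negative amount; discard.
chicken breast + sunflower seeds with both tight: 3.663 servings and 1.35 servings → $9.19.
chicken breast + orange with both tight: 2.526 servings and 38.79 servings → $25.08.
sunflower seeds + orange: the both-tight solution has a negative serving — not a feasible corner.
Cheapest feasible corner: $9.19.

$9.19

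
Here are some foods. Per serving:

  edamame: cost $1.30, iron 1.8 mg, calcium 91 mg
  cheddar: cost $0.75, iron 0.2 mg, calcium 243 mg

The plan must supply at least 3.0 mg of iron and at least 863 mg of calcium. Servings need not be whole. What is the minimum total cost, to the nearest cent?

$4.02

At the optimum either one food covers both requirements or two foods hit both targets exactly; no other combination can be cheaper.
edamame only: max(3.0/1.8, 863/91) = 9.484 servings → $12.33.
cheddar only: max(3.0/0.2, 863/243) = 15 servings → $11.25.
edamame + cheddar with both tight: 1.327 servings and 3.054 servings → $4.02.
So the least-cost plan costs $4.02.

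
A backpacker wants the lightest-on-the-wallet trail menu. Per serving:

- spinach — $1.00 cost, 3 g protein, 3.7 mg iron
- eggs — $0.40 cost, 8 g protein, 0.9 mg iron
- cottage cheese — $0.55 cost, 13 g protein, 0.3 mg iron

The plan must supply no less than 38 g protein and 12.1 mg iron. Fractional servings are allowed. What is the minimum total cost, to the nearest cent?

An LP optimum is at a vertex; with two nutrient constraints at most two foods are used. Check each candidate.
spinach only: max(38/3, 12.1/3.7) = 12.67 servings → $12.67.
eggs only: max(38/8, 12.1/0.9) = 13.44 servings → $5.38.
cottage cheese only: max(38/13, 12.1/0.3) = 40.33 servings → $22.18.
spinach + eggs with both tight: 2.327 servings and 3.877 servings → $3.88.
spinach + cottage cheese with both tight: 3.091 servings and 2.21 servings → $4.31.
eggs + cottage cheese: intersection lies outside the first quadrant.
Cheapest feasible corner: $3.88.

$3.88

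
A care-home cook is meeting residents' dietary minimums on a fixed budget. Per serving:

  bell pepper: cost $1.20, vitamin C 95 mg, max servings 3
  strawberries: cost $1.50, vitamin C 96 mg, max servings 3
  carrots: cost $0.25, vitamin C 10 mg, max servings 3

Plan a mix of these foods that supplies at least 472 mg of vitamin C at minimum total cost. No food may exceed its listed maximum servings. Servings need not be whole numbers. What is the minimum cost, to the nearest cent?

$6.52

Cost per mg of vitamin C: bell pepper $0.0126, strawberries $0.0156, carrots $0.0250.
Take 3 servings of bell pepper: +285.0 mg vitamin C for $3.60 (total $3.60, still need 187.0 mg).
Take 1.948 servings of strawberries: +187.0 mg vitamin C for $2.92 (total $6.52, still need 0.0 mg).
Filling from the cheapest source first is optimal under one linear minimum: $6.52.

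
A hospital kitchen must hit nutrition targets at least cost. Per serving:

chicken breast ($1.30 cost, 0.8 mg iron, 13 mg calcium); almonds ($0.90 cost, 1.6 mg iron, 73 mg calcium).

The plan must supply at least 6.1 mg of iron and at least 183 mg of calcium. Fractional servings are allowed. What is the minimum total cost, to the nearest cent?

An LP optimum is at a vertex; with two nutrient constraints at most two foods are used. Check each candidate.
chicken breast only: max(6.1/0.8, 183/13) = 14.08 servings → $18.30.
almonds only: max(6.1/1.6, 183/73) = 3.812 servings → $3.43.
chicken breast + almonds with both tight: 4.056 servings and 1.785 servings → $6.88.
The minimum over all feasible corners is $3.43.

$3.43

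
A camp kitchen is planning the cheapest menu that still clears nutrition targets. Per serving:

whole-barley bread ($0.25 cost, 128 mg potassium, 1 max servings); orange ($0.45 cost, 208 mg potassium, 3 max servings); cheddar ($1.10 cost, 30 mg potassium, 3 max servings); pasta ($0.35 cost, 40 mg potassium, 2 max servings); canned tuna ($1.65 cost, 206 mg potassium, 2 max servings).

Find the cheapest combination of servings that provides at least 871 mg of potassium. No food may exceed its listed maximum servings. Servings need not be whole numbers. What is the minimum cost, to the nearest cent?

Cost per mg of potassium: whole-barley bread $0.0020, orange $0.0022, canned tuna $0.0080, pasta $0.0088, cheddar $0.0367.
Take 1 serving of whole-barley bread: +128.0 mg potassium for $0.25 (total $0.25, still need 743.0 mg).
Take 3 servings of orange: +624.0 mg potassium for $1.35 (total $1.60, still need 119.0 mg).
Take 0.5777 servings of canned tuna: +119.0 mg potassium for $0.95 (total $2.55, still need 0.0 mg).
Greedy by cheapest-per-mg is optimal for a single linear constraint, so the minimum cost is $2.55.

$2.55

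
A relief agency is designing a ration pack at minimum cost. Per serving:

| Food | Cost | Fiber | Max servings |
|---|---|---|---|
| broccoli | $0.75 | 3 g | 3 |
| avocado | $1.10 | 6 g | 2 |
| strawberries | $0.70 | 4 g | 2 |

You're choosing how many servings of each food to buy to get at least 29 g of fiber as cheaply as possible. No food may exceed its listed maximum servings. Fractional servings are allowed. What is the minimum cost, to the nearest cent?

Cost per g of fiber: strawberries $0.1750, avocado $0.1833, broccoli $0.2500.
Take 2 servings of strawberries: +8.0 g fiber for $1.40 (total $1.40, still need 21.0 g).
Take 2 servings of avocado: +12.0 g fiber for $2.20 (total $3.60, still need 9.0 g).
Take 3 servings of broccoli: +9.0 g fiber for $2.25 (total $5.85, still need 0.0 g).
Greedy by cheapest-per-g is optimal for a single linear constraint, so the minimum cost is $5.85.

$5.85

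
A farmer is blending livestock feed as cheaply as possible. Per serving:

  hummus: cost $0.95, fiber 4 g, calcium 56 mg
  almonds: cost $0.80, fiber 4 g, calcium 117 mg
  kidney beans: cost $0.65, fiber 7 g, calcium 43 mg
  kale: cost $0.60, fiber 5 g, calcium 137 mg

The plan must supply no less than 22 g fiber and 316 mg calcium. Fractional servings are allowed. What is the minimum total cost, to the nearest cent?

$2.27

An LP optimum is at a vertex; with two nutrient constraints at most two foods are used. Check each candidate.
hummus only: max(22/4, 316/56) = 5.643 servings → $5.36.
almonds only: max(22/4, 316/117) = 5.5 servings → $4.40.
kidney beans only: max(22/7, 316/43) = 7.349 servings → $4.78.
kale only: max(22/5, 316/137) = 4.4 servings → $2.64.
hummus + almonds with both tight: 5.369 servings and 0.1311 servings → $5.21.
hummus + kidney beans: intersection lies outside the first quadrant.
hummus + kale with both tight: 5.351 servings and 0.1194 servings → $5.15.
almonds + kidney beans with both tight: 1.957 servings and 2.025 servings → $2.88.
almonds + kale: intersection lies outside the first quadrant.
kidney beans + kale with both tight: 1.927 servings and 1.702 servings → $2.27.
So the least-cost plan costs $2.27.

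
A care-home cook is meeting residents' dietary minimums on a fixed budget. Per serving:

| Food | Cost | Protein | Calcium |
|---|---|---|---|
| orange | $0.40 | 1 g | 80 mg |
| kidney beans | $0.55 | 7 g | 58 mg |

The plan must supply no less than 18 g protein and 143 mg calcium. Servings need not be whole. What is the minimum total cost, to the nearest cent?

At the optimum either one food covers both requirements or two foods hit both targets exactly; no other combination can be cheaper.
orange only: max(18/1, 143/80) = 18 servings → $7.20.
kidney beans only: max(18/7, 143/58) = 2.571 servings → $1.41.
orange + kidney beans with both targets exact would need a negative amount; discard.
The minimum over all feasible corners is $1.41.

$1.41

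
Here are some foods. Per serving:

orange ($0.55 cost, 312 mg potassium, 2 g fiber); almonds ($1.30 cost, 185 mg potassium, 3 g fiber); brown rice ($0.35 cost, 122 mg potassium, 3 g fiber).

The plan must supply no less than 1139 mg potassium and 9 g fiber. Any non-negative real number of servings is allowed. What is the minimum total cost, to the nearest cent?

An LP optimum is at a vertex; with two nutrient constraints at most two foods are used. Check each candidate.
orange only: max(1139/312, 9/2) = 4.5 servings → $2.48.
almonds only: max(1139/185, 9/3) = 6.157 servings → $8.00.
brown rice only: max(1139/122, 9/3) = 9.336 servings → $3.27.
orange + almonds with both tight: 3.095 servings and 0.9364 servings → $2.92.
orange + brown rice with both tight: 3.351 servings and 0.7659 servings → $2.11.
almonds + brown rice: the both-tight solution has a negative serving — not a feasible corner.
So the least-cost plan costs $2.11.

$2.11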